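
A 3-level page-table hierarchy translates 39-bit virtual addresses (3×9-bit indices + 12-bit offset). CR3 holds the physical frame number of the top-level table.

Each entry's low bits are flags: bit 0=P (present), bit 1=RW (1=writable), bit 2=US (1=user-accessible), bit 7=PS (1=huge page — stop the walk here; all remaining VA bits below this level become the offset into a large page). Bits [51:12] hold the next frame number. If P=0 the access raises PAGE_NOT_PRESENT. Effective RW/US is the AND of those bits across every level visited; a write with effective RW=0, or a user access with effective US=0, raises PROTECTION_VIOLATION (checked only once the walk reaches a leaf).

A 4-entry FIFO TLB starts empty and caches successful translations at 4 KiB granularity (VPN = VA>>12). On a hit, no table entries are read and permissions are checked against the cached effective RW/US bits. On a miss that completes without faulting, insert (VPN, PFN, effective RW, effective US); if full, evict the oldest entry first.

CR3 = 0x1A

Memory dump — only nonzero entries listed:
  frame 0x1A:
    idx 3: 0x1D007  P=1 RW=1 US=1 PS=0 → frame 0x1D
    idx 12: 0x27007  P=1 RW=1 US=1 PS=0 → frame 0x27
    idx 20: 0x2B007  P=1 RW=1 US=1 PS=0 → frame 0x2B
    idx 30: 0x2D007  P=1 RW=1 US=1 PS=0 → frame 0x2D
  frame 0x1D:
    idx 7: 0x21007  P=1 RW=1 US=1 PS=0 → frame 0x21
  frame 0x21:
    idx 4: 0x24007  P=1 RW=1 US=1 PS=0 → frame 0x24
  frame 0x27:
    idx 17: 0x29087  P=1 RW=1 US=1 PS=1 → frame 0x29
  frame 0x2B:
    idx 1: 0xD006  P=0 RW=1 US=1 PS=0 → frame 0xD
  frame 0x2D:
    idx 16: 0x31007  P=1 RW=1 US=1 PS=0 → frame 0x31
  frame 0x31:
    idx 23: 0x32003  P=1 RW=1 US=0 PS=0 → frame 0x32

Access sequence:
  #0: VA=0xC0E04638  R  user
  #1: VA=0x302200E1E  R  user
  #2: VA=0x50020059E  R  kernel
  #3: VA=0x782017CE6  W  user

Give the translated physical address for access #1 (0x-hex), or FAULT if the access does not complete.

Trace:
#0 VA=0xC0E04638 (r,user):
  lvl0: tbl 0x1A, slot 3 ⇒ 0x1D007 (P1/RW1/US1/PS0)
  lvl1: tbl 0x1D, slot 7 ⇒ 0x21007 (P1/RW1/US1/PS0)
  lvl2: tbl 0x21, slot 4 ⇒ 0x24007 (P1/RW1/US1/PS0)
  ⇒ phys 0x24638  [3 reads]
#1 VA=0x302200E1E (r,user):
  lvl0: tbl 0x1A, slot 12 ⇒ 0x27007 (P1/RW1/US1/PS0)
  lvl1: tbl 0x27, slot 17 ⇒ 0x29087 (P1/RW1/US1/PS1)
  ⇒ phys 0x29E1E (huge @L1)  [2 reads]
#2 VA=0x50020059E (r,kernel):
  lvl0: tbl 0x1A, slot 20 ⇒ 0x2B007 (P1/RW1/US1/PS0)
  lvl1: tbl 0x2B, slot 1 ⇒ 0xD006 (P0/RW1/US1/PS0)
  ⇒ fault: PAGE_NOT_PRESENT  — 2 lookups
#3 VA=0x782017CE6 (w,user):
  lvl0: tbl 0x1A, slot 30 ⇒ 0x2D007 (P1/RW1/US1/PS0)
  lvl1: tbl 0x2D, slot 16 ⇒ 0x31007 (P1/RW1/US1/PS0)
  lvl2: tbl 0x31, slot 23 ⇒ 0x32003 (P1/RW1/US0/PS0)
  ⇒ fault: PROTECTION_VIOLATION  — 3 lookups

Access #1 PA: 0x29E1E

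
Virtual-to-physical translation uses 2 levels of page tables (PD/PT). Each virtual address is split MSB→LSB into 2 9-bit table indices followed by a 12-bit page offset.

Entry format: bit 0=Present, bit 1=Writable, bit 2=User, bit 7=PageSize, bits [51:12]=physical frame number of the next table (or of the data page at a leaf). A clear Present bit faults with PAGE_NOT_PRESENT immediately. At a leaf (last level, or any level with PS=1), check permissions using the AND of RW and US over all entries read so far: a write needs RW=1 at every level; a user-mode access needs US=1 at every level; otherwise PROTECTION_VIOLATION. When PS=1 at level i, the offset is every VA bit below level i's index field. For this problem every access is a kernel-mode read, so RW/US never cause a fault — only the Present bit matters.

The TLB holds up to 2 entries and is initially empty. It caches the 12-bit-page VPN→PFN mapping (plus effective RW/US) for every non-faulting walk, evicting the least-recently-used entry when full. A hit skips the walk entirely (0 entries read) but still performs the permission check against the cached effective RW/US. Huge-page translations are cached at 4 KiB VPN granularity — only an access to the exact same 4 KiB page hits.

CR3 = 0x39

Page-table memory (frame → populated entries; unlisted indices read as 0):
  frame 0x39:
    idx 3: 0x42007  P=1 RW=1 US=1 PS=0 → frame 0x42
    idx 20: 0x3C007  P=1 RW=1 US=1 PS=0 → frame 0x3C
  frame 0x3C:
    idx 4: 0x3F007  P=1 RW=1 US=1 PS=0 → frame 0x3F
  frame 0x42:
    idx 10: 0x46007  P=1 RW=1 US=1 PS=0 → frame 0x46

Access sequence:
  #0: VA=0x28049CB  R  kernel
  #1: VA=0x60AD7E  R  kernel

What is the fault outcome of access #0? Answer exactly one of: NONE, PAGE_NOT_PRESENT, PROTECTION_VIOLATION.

Trace:
#0 VA=0x28049CB (r,kernel):
  lvl0: tbl 0x39, slot 20 ⇒ 0x3C007 (P1/RW1/US1/PS0)
  lvl1: tbl 0x3C, slot 4 ⇒ 0x3F007 (P1/RW1/US1/PS0)
  ✓ 0x3F9CB  — 2 lookups
#1 VA=0x60AD7E (r,kernel):
  lvl0: tbl 0x39, slot 3 ⇒ 0x42007 (P1/RW1/US1/PS0)
  lvl1: tbl 0x42, slot 10 ⇒ 0x46007 (P1/RW1/US1/PS0)
  ✓ 0x46D7E  — 2 lookups

Access #0 fault: NONE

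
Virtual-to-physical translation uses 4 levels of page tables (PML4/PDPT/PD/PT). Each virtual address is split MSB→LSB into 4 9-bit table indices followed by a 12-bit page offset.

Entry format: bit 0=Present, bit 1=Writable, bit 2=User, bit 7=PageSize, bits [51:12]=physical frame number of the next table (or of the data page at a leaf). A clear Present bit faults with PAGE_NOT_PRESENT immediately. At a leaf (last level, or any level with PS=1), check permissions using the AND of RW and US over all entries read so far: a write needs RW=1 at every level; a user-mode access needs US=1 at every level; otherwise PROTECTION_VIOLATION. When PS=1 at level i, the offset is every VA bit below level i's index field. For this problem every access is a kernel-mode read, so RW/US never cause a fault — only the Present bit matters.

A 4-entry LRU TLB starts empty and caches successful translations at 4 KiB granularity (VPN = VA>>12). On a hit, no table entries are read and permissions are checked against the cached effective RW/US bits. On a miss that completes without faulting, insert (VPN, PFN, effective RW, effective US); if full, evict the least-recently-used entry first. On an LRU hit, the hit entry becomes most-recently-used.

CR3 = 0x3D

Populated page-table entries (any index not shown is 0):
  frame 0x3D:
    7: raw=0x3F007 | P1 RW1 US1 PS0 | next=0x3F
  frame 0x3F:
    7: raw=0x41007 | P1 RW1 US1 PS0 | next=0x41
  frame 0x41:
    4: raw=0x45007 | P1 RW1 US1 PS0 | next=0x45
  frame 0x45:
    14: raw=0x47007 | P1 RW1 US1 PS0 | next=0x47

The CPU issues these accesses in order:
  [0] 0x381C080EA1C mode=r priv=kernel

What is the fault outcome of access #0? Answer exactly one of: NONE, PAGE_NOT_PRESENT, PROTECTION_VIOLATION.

Trace:
#0 VA=0x381C080EA1C (r,kernel):
  L0 @0x3D[7] → 0x3F007  P=1,RW=1,US=1,PS=0
  L1 @0x3F[7] → 0x41007  P=1,RW=1,US=1,PS=0
  L2 @0x41[4] → 0x45007  P=1,RW=1,US=1,PS=0
  L3 @0x45[14] → 0x47007  P=1,RW=1,US=1,PS=0
  ⇒ phys 0x47A1C  [4 reads]

Access #0 fault: NONE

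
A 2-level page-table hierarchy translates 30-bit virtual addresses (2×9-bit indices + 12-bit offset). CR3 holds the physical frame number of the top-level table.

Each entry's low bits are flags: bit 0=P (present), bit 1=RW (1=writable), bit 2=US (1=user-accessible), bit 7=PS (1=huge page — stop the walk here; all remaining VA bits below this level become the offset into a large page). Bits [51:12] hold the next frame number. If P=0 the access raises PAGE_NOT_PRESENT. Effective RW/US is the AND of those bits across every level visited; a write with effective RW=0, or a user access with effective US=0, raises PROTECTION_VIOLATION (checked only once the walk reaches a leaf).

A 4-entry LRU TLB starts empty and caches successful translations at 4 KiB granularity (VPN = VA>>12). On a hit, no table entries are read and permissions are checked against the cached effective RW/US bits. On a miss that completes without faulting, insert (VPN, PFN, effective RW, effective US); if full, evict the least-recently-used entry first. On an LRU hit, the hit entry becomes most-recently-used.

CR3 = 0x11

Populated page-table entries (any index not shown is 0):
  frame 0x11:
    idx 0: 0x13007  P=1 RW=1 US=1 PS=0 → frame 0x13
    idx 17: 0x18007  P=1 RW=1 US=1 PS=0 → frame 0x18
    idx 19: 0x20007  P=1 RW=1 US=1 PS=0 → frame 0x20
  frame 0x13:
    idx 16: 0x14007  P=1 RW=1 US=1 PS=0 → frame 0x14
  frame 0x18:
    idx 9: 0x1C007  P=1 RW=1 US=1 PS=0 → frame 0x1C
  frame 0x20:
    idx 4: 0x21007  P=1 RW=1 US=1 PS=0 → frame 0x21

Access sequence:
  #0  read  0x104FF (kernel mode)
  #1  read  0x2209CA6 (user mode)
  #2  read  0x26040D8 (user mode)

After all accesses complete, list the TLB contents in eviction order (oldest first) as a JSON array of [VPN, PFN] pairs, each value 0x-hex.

Walk each access:
#0 VA=0x104FF (r,kernel):
  L0: frame=0x11 idx=0 entry=0x13007 [P=1 RW=1 US=1 PS=0]
  L1: frame=0x13 idx=16 entry=0x14007 [P=1 RW=1 US=1 PS=0]
  ⇒ phys 0x144FF  [2 reads]
#1 VA=0x2209CA6 (r,user):
  L0: frame=0x11 idx=17 entry=0x18007 [P=1 RW=1 US=1 PS=0]
  L1: frame=0x18 idx=9 entry=0x1C007 [P=1 RW=1 US=1 PS=0]
  ⇒ phys 0x1CCA6  [2 reads]
#2 VA=0x26040D8 (r,user):
  L0: frame=0x11 idx=19 entry=0x20007 [P=1 RW=1 US=1 PS=0]
  L1: frame=0x20 idx=4 entry=0x21007 [P=1 RW=1 US=1 PS=0]
  ⇒ phys 0x210D8  [2 reads]

TLB: [["0x10", "0x14"], ["0x2209", "0x1C"], ["0x2604", "0x21"]]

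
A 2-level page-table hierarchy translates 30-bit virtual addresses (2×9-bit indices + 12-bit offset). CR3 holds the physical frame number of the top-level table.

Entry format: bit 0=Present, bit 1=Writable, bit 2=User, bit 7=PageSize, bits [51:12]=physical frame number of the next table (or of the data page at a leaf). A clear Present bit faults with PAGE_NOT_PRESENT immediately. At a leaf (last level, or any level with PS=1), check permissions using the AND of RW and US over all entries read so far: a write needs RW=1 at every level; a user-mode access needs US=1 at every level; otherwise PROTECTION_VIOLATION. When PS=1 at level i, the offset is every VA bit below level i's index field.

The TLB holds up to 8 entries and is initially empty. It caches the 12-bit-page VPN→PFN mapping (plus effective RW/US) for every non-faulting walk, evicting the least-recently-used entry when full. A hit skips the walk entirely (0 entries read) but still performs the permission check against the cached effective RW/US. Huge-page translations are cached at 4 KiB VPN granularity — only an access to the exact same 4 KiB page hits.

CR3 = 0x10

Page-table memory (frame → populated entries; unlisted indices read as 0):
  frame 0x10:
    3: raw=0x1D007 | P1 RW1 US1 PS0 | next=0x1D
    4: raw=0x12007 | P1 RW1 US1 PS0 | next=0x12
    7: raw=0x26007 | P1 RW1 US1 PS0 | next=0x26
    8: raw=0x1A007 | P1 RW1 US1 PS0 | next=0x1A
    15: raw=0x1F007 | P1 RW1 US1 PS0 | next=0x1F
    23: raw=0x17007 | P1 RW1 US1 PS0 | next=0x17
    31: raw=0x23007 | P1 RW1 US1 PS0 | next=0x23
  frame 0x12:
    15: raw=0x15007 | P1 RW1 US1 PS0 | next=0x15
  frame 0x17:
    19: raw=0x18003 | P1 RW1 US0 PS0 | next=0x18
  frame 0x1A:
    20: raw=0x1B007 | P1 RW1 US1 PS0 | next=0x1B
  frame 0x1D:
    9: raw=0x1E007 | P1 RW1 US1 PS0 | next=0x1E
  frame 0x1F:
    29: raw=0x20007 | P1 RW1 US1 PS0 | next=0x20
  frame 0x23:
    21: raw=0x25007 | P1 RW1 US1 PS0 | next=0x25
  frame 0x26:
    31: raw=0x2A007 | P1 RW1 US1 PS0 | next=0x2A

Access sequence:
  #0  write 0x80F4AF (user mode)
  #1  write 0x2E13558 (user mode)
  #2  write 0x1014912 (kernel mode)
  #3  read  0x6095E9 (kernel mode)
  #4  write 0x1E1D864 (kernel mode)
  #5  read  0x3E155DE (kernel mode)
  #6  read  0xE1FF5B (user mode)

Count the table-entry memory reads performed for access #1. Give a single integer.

Per-access translation:
#0 VA=0x80F4AF (w,user):
  L0: frame=0x10 idx=4 entry=0x12007 [P=1 RW=1 US=1 PS=0]
  L1: frame=0x12 idx=15 entry=0x15007 [P=1 RW=1 US=1 PS=0]
  ✓ 0x154AF  — 2 lookups
#1 VA=0x2E13558 (w,user):
  L0: frame=0x10 idx=23 entry=0x17007 [P=1 RW=1 US=1 PS=0]
  L1: frame=0x17 idx=19 entry=0x18003 [P=1 RW=1 US=0 PS=0]
  ⇒ fault: PROTECTION_VIOLATION  — 2 lookups
#2 VA=0x1014912 (w,kernel):
  L0: frame=0x10 idx=8 entry=0x1A007 [P=1 RW=1 US=1 PS=0]
  L1: frame=0x1A idx=20 entry=0x1B007 [P=1 RW=1 US=1 PS=0]
  ✓ 0x1B912  — 2 lookups
#3 VA=0x6095E9 (r,kernel):
  L0: frame=0x10 idx=3 entry=0x1D007 [P=1 RW=1 US=1 PS=0]
  L1: frame=0x1D idx=9 entry=0x1E007 [P=1 RW=1 US=1 PS=0]
  ✓ 0x1E5E9  — 2 lookups
#4 VA=0x1E1D864 (w,kernel):
  L0: frame=0x10 idx=15 entry=0x1F007 [P=1 RW=1 US=1 PS=0]
  L1: frame=0x1F idx=29 entry=0x20007 [P=1 RW=1 US=1 PS=0]
  ✓ 0x20864  — 2 lookups
#5 VA=0x3E155DE (r,kernel):
  L0: frame=0x10 idx=31 entry=0x23007 [P=1 RW=1 US=1 PS=0]
  L1: frame=0x23 idx=21 entry=0x25007 [P=1 RW=1 US=1 PS=0]
  ✓ 0x255DE  — 2 lookups
#6 VA=0xE1FF5B (r,user):
  L0: frame=0x10 idx=7 entry=0x26007 [P=1 RW=1 US=1 PS=0]
  L1: frame=0x26 idx=31 entry=0x2A007 [P=1 RW=1 US=1 PS=0]
  ✓ 0x2AF5B  — 2 lookups

Entries read for #1: 2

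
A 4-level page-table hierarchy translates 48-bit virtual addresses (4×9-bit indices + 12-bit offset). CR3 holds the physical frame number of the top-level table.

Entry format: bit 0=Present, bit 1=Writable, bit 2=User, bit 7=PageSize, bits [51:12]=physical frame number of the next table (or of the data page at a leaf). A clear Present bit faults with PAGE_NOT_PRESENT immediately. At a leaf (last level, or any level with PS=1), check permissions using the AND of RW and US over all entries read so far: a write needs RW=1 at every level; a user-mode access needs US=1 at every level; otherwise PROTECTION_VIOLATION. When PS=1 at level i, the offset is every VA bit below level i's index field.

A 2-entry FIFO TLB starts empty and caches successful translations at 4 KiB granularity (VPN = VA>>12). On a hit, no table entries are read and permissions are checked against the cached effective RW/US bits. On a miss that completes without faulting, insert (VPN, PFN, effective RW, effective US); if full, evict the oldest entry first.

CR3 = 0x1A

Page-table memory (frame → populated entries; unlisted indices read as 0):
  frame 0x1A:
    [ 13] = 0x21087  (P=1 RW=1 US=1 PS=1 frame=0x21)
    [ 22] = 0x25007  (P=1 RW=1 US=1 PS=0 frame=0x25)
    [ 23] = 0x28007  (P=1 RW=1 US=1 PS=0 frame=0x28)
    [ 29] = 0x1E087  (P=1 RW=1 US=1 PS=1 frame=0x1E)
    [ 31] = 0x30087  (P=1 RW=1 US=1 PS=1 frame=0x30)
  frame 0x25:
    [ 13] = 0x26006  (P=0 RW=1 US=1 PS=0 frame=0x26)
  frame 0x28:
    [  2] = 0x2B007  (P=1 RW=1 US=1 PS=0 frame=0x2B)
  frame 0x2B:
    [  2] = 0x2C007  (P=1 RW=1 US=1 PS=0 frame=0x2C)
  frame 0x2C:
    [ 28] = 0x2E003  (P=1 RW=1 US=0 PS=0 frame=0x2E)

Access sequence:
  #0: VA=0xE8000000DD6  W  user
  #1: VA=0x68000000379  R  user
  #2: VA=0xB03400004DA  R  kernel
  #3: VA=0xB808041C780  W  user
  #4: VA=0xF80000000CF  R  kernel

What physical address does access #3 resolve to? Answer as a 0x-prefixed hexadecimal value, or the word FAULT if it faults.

Per-access translation:
#0 VA=0xE8000000DD6 (w,user):
  L0 @0x1A[29] → 0x1E087  P=1,RW=1,US=1,PS=1
  ⇒ phys 0x1EDD6 (huge @L0)  [1 reads]
#1 VA=0x68000000379 (r,user):
  L0 @0x1A[13] → 0x21087  P=1,RW=1,US=1,PS=1
  ⇒ phys 0x21379 (huge @L0)  [1 reads]
#2 VA=0xB03400004DA (r,kernel):
  L0 @0x1A[22] → 0x25007  P=1,RW=1,US=1,PS=0
  L1 @0x25[13] → 0x26006  P=0,RW=1,US=1,PS=0
  ⇒ fault: PAGE_NOT_PRESENT  — 2 lookups
#3 VA=0xB808041C780 (w,user):
  L0 @0x1A[23] → 0x28007  P=1,RW=1,US=1,PS=0
  L1 @0x28[2] → 0x2B007  P=1,RW=1,US=1,PS=0
  L2 @0x2B[2] → 0x2C007  P=1,RW=1,US=1,PS=0
  L3 @0x2C[28] → 0x2E003  P=1,RW=1,US=0,PS=0
  ⇒ fault: PROTECTION_VIOLATION  — 4 lookups
#4 VA=0xF80000000CF (r,kernel):
  L0 @0x1A[31] → 0x30087  P=1,RW=1,US=1,PS=1
  ⇒ phys 0x300CF (huge @L0)  [1 reads]

Access #3 PA: FAULT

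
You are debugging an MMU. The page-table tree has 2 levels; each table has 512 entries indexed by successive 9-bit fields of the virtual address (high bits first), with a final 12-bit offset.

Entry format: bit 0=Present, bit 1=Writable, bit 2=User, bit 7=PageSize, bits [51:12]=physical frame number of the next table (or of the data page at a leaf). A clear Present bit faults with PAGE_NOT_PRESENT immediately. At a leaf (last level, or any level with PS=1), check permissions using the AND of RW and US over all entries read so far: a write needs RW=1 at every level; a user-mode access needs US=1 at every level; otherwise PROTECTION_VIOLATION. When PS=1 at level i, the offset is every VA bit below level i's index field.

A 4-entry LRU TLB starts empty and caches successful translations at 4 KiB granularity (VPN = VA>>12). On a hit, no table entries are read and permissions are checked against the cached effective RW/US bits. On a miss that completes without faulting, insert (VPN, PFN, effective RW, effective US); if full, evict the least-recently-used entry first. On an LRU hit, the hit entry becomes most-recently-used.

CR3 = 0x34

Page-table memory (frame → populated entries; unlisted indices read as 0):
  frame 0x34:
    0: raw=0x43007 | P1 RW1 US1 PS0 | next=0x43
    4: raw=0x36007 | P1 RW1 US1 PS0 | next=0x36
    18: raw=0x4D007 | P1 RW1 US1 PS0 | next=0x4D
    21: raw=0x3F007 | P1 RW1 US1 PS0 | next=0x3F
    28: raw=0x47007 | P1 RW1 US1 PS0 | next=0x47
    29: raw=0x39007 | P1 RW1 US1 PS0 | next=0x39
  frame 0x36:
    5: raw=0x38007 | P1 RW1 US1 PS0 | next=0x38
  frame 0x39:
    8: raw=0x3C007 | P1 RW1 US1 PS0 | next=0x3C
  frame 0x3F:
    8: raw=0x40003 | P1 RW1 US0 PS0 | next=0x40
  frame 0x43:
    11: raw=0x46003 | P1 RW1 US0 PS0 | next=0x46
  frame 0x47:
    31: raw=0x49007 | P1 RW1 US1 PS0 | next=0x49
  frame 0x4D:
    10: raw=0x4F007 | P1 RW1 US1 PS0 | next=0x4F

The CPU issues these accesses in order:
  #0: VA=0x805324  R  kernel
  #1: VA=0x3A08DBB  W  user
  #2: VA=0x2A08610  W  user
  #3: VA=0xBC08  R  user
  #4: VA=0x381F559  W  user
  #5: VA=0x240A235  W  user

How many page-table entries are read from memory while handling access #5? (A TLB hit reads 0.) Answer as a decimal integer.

Walk each access:
#0 VA=0x805324 (r,kernel):
  lvl0: tbl 0x34, slot 4 ⇒ 0x36007 (P1/RW1/US1/PS0)
  lvl1: tbl 0x36, slot 5 ⇒ 0x38007 (P1/RW1/US1/PS0)
  ✓ 0x38324  — 2 lookups
#1 VA=0x3A08DBB (w,user):
  lvl0: tbl 0x34, slot 29 ⇒ 0x39007 (P1/RW1/US1/PS0)
  lvl1: tbl 0x39, slot 8 ⇒ 0x3C007 (P1/RW1/US1/PS0)
  ✓ 0x3CDBB  — 2 lookups
#2 VA=0x2A08610 (w,user):
  lvl0: tbl 0x34, slot 21 ⇒ 0x3F007 (P1/RW1/US1/PS0)
  lvl1: tbl 0x3F, slot 8 ⇒ 0x40003 (P1/RW1/US0/PS0)
  ⇒ fault: PROTECTION_VIOLATION  — 2 lookups
#3 VA=0xBC08 (r,user):
  lvl0: tbl 0x34, slot 0 ⇒ 0x43007 (P1/RW1/US1/PS0)
  lvl1: tbl 0x43, slot 11 ⇒ 0x46003 (P1/RW1/US0/PS0)
  ⇒ fault: PROTECTION_VIOLATION  — 2 lookups
#4 VA=0x381F559 (w,user):
  lvl0: tbl 0x34, slot 28 ⇒ 0x47007 (P1/RW1/US1/PS0)
  lvl1: tbl 0x47, slot 31 ⇒ 0x49007 (P1/RW1/US1/PS0)
  ✓ 0x49559  — 2 lookups
#5 VA=0x240A235 (w,user):
  lvl0: tbl 0x34, slot 18 ⇒ 0x4D007 (P1/RW1/US1/PS0)
  lvl1: tbl 0x4D, slot 10 ⇒ 0x4F007 (P1/RW1/US1/PS0)
  ✓ 0x4F235  — 2 lookups

Entries read for #5: 2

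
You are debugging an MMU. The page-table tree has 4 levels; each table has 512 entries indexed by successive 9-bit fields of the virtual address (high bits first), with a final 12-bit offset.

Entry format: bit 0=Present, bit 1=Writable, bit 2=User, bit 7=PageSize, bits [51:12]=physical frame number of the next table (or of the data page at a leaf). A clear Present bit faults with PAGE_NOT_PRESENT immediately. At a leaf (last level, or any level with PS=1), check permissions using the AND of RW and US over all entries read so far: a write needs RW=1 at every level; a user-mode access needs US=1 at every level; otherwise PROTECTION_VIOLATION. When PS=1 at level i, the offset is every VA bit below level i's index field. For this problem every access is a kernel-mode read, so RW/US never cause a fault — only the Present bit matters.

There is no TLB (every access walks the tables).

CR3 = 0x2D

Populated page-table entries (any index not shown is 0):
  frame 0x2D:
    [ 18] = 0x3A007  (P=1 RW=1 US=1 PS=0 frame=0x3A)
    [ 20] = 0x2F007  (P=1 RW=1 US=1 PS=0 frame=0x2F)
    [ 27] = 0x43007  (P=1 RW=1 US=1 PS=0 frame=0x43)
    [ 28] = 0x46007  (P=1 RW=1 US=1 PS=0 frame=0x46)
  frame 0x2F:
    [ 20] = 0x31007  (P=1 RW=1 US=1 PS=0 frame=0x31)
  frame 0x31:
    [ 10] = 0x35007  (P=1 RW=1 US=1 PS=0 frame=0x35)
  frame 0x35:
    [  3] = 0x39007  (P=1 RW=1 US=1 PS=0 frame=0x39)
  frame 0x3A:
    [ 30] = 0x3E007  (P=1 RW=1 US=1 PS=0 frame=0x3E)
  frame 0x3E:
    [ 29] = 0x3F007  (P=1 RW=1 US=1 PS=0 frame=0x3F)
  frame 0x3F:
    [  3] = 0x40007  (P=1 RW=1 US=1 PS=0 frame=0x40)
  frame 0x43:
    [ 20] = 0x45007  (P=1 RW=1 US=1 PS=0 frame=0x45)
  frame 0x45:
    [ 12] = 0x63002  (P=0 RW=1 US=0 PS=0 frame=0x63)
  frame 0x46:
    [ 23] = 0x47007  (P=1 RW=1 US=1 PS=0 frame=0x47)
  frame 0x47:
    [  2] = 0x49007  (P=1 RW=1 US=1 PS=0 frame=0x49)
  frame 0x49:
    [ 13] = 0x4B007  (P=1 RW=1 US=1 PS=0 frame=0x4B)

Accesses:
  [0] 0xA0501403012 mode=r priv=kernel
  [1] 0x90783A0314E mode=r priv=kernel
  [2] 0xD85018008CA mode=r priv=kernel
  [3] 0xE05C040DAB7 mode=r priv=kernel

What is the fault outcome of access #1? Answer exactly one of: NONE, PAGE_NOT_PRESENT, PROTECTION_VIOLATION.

Trace:
#0 VA=0xA0501403012 (r,kernel):
  L0 @0x2D[20] → 0x2F007  P=1,RW=1,US=1,PS=0
  L1 @0x2F[20] → 0x31007  P=1,RW=1,US=1,PS=0
  L2 @0x31[10] → 0x35007  P=1,RW=1,US=1,PS=0
  L3 @0x35[3] → 0x39007  P=1,RW=1,US=1,PS=0
  → PA=0x39012  (4 entries read)
#1 VA=0x90783A0314E (r,kernel):
  L0 @0x2D[18] → 0x3A007  P=1,RW=1,US=1,PS=0
  L1 @0x3A[30] → 0x3E007  P=1,RW=1,US=1,PS=0
  L2 @0x3E[29] → 0x3F007  P=1,RW=1,US=1,PS=0
  L3 @0x3F[3] → 0x40007  P=1,RW=1,US=1,PS=0
  → PA=0x4014E  (4 entries read)
#2 VA=0xD85018008CA (r,kernel):
  L0 @0x2D[27] → 0x43007  P=1,RW=1,US=1,PS=0
  L1 @0x43[20] → 0x45007  P=1,RW=1,US=1,PS=0
  L2 @0x45[12] → 0x63002  P=0,RW=1,US=0,PS=0
  ⇒ fault: PAGE_NOT_PRESENT  — 3 lookups
#3 VA=0xE05C040DAB7 (r,kernel):
  L0 @0x2D[28] → 0x46007  P=1,RW=1,US=1,PS=0
  L1 @0x46[23] → 0x47007  P=1,RW=1,US=1,PS=0
  L2 @0x47[2] → 0x49007  P=1,RW=1,US=1,PS=0
  L3 @0x49[13] → 0x4B007  P=1,RW=1,US=1,PS=0
  → PA=0x4BAB7  (4 entries read)

Access #1 fault: NONE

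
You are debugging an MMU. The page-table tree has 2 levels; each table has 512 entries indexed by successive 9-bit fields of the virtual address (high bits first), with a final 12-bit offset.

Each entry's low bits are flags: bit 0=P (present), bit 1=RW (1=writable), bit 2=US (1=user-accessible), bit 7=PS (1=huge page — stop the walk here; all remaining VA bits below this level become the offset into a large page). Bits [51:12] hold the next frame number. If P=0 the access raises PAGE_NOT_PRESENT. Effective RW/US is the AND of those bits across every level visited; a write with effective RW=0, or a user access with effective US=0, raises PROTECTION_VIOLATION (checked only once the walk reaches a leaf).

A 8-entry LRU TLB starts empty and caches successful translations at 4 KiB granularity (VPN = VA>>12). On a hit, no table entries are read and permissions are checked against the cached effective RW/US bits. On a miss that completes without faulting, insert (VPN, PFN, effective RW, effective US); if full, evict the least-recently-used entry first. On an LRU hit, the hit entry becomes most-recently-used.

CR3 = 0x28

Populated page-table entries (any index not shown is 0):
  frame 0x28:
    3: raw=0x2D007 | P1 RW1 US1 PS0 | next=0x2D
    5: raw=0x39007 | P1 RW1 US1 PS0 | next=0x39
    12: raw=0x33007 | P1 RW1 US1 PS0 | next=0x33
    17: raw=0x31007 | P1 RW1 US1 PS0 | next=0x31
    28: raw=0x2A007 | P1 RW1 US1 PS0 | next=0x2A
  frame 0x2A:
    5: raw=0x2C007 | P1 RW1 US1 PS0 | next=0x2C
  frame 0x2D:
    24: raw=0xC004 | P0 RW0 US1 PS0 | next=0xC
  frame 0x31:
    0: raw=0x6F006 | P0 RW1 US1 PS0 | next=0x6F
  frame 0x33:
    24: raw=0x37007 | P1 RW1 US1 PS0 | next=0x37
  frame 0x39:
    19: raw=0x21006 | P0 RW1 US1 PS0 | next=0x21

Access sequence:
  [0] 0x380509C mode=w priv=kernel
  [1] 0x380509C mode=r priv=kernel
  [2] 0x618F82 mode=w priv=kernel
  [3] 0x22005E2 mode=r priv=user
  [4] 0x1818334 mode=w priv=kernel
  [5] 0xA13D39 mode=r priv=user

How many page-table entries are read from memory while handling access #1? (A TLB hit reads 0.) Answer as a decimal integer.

Per-access translation:
#0 VA=0x380509C (w,kernel):
  [0] read 0x28 idx=28: raw=0x2A007 flags P=1 W=1 U=1 S=0
  [1] read 0x2A idx=5: raw=0x2C007 flags P=1 W=1 U=1 S=0
  ⇒ phys 0x2C09C  [2 reads]
#1 VA=0x380509C (r,kernel):
  TLB hit vpn=0x3805 → PA=0x2C09C
#2 VA=0x618F82 (w,kernel):
  [0] read 0x28 idx=3: raw=0x2D007 flags P=1 W=1 U=1 S=0
  [1] read 0x2D idx=24: raw=0xC004 flags P=0 W=0 U=1 S=0
  ✗ PAGE_NOT_PRESENT  [2 reads]
#3 VA=0x22005E2 (r,user):
  [0] read 0x28 idx=17: raw=0x31007 flags P=1 W=1 U=1 S=0
  [1] read 0x31 idx=0: raw=0x6F006 flags P=0 W=1 U=1 S=0
  ✗ PAGE_NOT_PRESENT  [2 reads]
#4 VA=0x1818334 (w,kernel):
  [0] read 0x28 idx=12: raw=0x33007 flags P=1 W=1 U=1 S=0
  [1] read 0x33 idx=24: raw=0x37007 flags P=1 W=1 U=1 S=0
  ⇒ phys 0x37334  [2 reads]
#5 VA=0xA13D39 (r,user):
  [0] read 0x28 idx=5: raw=0x39007 flags P=1 W=1 U=1 S=0
  [1] read 0x39 idx=19: raw=0x21006 flags P=0 W=1 U=1 S=0
  ✗ PAGE_NOT_PRESENT  [2 reads]

Entries read for #1: 0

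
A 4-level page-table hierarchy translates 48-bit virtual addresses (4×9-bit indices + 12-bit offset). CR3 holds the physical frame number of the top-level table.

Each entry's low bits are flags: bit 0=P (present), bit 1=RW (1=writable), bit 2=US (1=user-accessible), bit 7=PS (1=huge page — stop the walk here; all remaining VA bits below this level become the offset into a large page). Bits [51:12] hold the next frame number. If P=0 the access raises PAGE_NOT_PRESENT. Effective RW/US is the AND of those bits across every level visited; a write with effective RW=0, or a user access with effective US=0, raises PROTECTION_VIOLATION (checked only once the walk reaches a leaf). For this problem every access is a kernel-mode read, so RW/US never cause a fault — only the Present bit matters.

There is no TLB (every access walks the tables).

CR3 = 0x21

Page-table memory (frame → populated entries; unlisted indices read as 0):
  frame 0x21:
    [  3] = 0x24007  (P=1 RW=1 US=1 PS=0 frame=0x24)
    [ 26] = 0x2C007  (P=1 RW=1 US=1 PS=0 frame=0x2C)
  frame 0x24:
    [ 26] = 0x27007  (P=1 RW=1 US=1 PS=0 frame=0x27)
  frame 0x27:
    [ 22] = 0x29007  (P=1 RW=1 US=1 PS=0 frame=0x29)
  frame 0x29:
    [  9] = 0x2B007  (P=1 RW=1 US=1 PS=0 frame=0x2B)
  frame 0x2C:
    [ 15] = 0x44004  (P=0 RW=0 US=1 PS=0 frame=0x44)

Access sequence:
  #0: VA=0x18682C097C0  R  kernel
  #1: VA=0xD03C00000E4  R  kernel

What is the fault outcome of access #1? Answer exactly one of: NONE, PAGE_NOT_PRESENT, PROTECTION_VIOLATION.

Walk each access:
#0 VA=0x18682C097C0 (r,kernel):
  lvl0: tbl 0x21, slot 3 ⇒ 0x24007 (P1/RW1/US1/PS0)
  lvl1: tbl 0x24, slot 26 ⇒ 0x27007 (P1/RW1/US1/PS0)
  lvl2: tbl 0x27, slot 22 ⇒ 0x29007 (P1/RW1/US1/PS0)
  lvl3: tbl 0x29, slot 9 ⇒ 0x2B007 (P1/RW1/US1/PS0)
  ⇒ phys 0x2B7C0  [4 reads]
#1 VA=0xD03C00000E4 (r,kernel):
  lvl0: tbl 0x21, slot 26 ⇒ 0x2C007 (P1/RW1/US1/PS0)
  lvl1: tbl 0x2C, slot 15 ⇒ 0x44004 (P0/RW0/US1/PS0)
  ✗ PAGE_NOT_PRESENT  [2 reads]

Access #1 fault: PAGE_NOT_PRESENT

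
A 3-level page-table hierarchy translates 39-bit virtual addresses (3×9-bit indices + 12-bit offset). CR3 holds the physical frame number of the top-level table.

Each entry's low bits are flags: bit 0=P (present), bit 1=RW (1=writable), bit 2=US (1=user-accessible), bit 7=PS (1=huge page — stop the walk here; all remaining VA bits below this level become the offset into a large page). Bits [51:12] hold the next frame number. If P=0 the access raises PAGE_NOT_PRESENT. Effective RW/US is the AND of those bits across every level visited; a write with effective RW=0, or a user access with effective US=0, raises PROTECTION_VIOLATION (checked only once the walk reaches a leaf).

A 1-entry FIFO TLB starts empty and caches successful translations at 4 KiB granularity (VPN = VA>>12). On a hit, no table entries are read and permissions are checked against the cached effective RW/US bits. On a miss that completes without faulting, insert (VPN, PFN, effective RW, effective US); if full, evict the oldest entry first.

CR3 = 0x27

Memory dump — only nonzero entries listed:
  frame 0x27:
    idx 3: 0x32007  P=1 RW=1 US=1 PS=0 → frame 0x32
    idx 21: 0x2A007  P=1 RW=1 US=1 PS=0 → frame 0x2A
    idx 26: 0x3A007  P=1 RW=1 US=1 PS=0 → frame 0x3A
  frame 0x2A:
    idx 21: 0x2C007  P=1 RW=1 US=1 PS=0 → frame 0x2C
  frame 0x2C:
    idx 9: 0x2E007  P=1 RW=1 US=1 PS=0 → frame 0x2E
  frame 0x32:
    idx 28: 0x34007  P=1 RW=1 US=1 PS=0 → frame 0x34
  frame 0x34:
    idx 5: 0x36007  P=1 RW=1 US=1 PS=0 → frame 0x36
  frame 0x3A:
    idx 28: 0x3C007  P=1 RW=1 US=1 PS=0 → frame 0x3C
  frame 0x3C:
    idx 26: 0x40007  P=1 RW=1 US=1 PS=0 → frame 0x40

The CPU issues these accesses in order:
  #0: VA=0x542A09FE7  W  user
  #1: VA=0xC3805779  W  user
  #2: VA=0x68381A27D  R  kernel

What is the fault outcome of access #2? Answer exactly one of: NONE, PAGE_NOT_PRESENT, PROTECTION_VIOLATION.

Trace:
#0 VA=0x542A09FE7 (w,user):
  [0] read 0x27 idx=21: raw=0x2A007 flags P=1 W=1 U=1 S=0
  [1] read 0x2A idx=21: raw=0x2C007 flags P=1 W=1 U=1 S=0
  [2] read 0x2C idx=9: raw=0x2E007 flags P=1 W=1 U=1 S=0
  ✓ 0x2EFE7  — 3 lookups
#1 VA=0xC3805779 (w,user):
  [0] read 0x27 idx=3: raw=0x32007 flags P=1 W=1 U=1 S=0
  [1] read 0x32 idx=28: raw=0x34007 flags P=1 W=1 U=1 S=0
  [2] read 0x34 idx=5: raw=0x36007 flags P=1 W=1 U=1 S=0
  ✓ 0x36779  — 3 lookups
#2 VA=0x68381A27D (r,kernel):
  [0] read 0x27 idx=26: raw=0x3A007 flags P=1 W=1 U=1 S=0
  [1] read 0x3A idx=28: raw=0x3C007 flags P=1 W=1 U=1 S=0
  [2] read 0x3C idx=26: raw=0x40007 flags P=1 W=1 U=1 S=0
  ✓ 0x4027D  — 3 lookups

Access #2 fault: NONE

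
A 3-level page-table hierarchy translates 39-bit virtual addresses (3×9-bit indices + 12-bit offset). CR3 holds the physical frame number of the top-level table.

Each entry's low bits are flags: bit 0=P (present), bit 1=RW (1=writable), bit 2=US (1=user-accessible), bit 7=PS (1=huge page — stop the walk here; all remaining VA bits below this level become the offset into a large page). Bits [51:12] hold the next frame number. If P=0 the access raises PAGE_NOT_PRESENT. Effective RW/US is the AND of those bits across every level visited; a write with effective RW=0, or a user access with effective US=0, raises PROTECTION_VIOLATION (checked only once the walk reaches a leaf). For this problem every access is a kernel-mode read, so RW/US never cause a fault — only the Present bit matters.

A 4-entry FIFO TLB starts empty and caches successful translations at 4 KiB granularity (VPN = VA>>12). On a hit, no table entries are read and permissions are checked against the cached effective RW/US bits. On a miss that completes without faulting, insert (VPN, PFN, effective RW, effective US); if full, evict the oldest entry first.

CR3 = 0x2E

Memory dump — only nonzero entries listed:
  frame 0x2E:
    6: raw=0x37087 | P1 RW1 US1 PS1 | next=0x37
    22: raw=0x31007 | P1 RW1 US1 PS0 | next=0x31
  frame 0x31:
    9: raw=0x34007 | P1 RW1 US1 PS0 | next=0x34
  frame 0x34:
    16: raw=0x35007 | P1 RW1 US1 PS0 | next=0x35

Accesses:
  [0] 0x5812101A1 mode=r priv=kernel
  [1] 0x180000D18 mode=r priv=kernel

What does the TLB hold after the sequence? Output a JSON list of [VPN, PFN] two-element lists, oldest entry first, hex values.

Trace:
#0 VA=0x5812101A1 (r,kernel):
  [0] read 0x2E idx=22: raw=0x31007 flags P=1 W=1 U=1 S=0
  [1] read 0x31 idx=9: raw=0x34007 flags P=1 W=1 U=1 S=0
  [2] read 0x34 idx=16: raw=0x35007 flags P=1 W=1 U=1 S=0
  ✓ 0x351A1  — 3 lookups
#1 VA=0x180000D18 (r,kernel):
  [0] read 0x2E idx=6: raw=0x37087 flags P=1 W=1 U=1 S=1
  ✓ 0x37D18 (huge @L0)  — 1 lookups

TLB: [["0x581210", "0x35"], ["0x180000", "0x37"]]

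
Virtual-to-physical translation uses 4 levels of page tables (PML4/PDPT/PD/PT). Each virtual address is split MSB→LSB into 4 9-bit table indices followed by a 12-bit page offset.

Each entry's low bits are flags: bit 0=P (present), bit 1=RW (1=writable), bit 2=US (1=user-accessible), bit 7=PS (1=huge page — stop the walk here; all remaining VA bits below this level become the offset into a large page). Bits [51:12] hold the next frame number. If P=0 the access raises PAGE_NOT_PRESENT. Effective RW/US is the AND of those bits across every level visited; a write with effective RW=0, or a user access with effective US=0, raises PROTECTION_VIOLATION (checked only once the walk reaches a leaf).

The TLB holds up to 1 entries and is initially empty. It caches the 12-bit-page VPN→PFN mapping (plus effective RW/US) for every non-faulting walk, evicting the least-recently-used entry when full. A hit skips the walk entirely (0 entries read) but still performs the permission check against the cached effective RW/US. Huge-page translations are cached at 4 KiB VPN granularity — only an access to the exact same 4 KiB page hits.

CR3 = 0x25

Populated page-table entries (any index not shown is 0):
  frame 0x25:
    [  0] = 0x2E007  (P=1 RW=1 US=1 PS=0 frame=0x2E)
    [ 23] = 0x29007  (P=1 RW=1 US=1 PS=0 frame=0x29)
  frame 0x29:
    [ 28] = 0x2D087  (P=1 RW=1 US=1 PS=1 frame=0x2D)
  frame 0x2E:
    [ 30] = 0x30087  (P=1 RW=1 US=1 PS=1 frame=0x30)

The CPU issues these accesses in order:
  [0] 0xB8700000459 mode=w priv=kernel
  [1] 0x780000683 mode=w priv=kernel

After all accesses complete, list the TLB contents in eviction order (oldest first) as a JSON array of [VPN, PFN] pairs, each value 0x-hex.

Trace:
#0 VA=0xB8700000459 (w,kernel):
  lvl0: tbl 0x25, slot 23 ⇒ 0x29007 (P1/RW1/US1/PS0)
  lvl1: tbl 0x29, slot 28 ⇒ 0x2D087 (P1/RW1/US1/PS1)
  ⇒ phys 0x2D459 (huge @L1)  [2 reads]
#1 VA=0x780000683 (w,kernel):
  lvl0: tbl 0x25, slot 0 ⇒ 0x2E007 (P1/RW1/US1/PS0)
  lvl1: tbl 0x2E, slot 30 ⇒ 0x30087 (P1/RW1/US1/PS1)
  ⇒ phys 0x30683 (huge @L1)  [2 reads]

TLB: [["0x780000", "0x30"]]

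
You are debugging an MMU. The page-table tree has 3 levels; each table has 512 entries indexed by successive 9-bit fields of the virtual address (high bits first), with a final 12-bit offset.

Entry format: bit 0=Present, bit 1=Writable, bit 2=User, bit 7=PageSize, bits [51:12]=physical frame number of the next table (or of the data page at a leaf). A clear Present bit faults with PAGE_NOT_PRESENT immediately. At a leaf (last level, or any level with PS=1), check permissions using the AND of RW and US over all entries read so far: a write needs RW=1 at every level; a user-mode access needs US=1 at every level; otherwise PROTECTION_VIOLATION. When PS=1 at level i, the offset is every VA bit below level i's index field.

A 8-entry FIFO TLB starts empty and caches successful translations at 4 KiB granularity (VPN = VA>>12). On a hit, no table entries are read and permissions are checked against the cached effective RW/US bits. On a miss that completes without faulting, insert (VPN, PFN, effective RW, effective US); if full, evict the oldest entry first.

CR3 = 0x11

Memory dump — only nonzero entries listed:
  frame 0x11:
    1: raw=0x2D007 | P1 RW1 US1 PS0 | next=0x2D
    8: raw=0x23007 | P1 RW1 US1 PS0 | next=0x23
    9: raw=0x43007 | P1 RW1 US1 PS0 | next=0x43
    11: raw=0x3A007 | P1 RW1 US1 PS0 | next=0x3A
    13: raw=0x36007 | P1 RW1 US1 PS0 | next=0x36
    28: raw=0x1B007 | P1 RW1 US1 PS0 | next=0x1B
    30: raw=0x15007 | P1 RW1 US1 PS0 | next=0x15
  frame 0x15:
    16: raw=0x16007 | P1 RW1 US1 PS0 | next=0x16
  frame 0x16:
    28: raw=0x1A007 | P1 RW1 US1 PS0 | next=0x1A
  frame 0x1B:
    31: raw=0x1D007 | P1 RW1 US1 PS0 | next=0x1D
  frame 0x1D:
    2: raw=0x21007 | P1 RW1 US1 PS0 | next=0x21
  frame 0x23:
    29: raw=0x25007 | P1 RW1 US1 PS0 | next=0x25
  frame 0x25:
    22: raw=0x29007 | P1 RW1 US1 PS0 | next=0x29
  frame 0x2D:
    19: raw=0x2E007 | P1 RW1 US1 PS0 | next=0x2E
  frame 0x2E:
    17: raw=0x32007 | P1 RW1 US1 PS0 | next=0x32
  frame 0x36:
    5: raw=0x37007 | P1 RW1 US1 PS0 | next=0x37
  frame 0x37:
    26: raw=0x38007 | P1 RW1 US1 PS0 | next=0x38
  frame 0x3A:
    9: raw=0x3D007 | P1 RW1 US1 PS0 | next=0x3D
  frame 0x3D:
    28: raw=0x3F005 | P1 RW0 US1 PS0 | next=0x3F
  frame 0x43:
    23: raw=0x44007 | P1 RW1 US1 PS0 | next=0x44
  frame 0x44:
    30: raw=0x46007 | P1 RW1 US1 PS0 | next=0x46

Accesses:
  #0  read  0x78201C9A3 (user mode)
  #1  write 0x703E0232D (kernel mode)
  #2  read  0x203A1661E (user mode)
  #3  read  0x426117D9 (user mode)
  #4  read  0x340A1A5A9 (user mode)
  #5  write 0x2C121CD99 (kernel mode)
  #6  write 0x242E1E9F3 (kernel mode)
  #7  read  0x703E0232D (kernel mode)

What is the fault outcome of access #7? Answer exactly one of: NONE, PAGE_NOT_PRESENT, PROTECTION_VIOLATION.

Trace:
#0 VA=0x78201C9A3 (r,user):
  [0] read 0x11 idx=30: raw=0x15007 flags P=1 W=1 U=1 S=0
  [1] read 0x15 idx=16: raw=0x16007 flags P=1 W=1 U=1 S=0
  [2] read 0x16 idx=28: raw=0x1A007 flags P=1 W=1 U=1 S=0
  ✓ 0x1A9A3  — 3 lookups
#1 VA=0x703E0232D (w,kernel):
  [0] read 0x11 idx=28: raw=0x1B007 flags P=1 W=1 U=1 S=0
  [1] read 0x1B idx=31: raw=0x1D007 flags P=1 W=1 U=1 S=0
  [2] read 0x1D idx=2: raw=0x21007 flags P=1 W=1 U=1 S=0
  ✓ 0x2132D  — 3 lookups
#2 VA=0x203A1661E (r,user):
  [0] read 0x11 idx=8: raw=0x23007 flags P=1 W=1 U=1 S=0
  [1] read 0x23 idx=29: raw=0x25007 flags P=1 W=1 U=1 S=0
  [2] read 0x25 idx=22: raw=0x29007 flags P=1 W=1 U=1 S=0
  ✓ 0x2961E  — 3 lookups
#3 VA=0x426117D9 (r,user):
  [0] read 0x11 idx=1: raw=0x2D007 flags P=1 W=1 U=1 S=0
  [1] read 0x2D idx=19: raw=0x2E007 flags P=1 W=1 U=1 S=0
  [2] read 0x2E idx=17: raw=0x32007 flags P=1 W=1 U=1 S=0
  ✓ 0x327D9  — 3 lookups
#4 VA=0x340A1A5A9 (r,user):
  [0] read 0x11 idx=13: raw=0x36007 flags P=1 W=1 U=1 S=0
  [1] read 0x36 idx=5: raw=0x37007 flags P=1 W=1 U=1 S=0
  [2] read 0x37 idx=26: raw=0x38007 flags P=1 W=1 U=1 S=0
  ✓ 0x385A9  — 3 lookups
#5 VA=0x2C121CD99 (w,kernel):
  [0] read 0x11 idx=11: raw=0x3A007 flags P=1 W=1 U=1 S=0
  [1] read 0x3A idx=9: raw=0x3D007 flags P=1 W=1 U=1 S=0
  [2] read 0x3D idx=28: raw=0x3F005 flags P=1 W=0 U=1 S=0
  → PROTECTION_VIOLATION  (3 entries read)
#6 VA=0x242E1E9F3 (w,kernel):
  [0] read 0x11 idx=9: raw=0x43007 flags P=1 W=1 U=1 S=0
  [1] read 0x43 idx=23: raw=0x44007 flags P=1 W=1 U=1 S=0
  [2] read 0x44 idx=30: raw=0x46007 flags P=1 W=1 U=1 S=0
  ✓ 0x469F3  — 3 lookups
#7 VA=0x703E0232D (r,kernel):
  TLB hit vpn=0x703E02 → PA=0x2132D

Access #7 fault: NONE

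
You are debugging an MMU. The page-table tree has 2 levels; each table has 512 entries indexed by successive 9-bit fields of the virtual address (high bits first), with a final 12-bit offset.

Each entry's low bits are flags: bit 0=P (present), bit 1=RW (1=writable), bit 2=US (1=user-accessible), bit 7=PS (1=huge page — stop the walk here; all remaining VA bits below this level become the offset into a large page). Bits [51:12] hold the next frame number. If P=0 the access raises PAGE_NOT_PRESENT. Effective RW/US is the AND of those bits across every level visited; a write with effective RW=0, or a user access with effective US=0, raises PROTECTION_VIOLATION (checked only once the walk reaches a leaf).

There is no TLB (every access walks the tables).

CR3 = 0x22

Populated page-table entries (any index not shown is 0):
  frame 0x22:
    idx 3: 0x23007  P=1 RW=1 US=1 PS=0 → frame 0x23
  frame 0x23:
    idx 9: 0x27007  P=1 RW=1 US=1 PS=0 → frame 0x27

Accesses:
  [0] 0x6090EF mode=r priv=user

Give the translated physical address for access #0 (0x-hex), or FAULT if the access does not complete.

Trace:
#0 VA=0x6090EF (r,user):
  lvl0: tbl 0x22, slot 3 ⇒ 0x23007 (P1/RW1/US1/PS0)
  lvl1: tbl 0x23, slot 9 ⇒ 0x27007 (P1/RW1/US1/PS0)
  → PA=0x270EF  (2 entries read)

Access #0 PA: 0x270EF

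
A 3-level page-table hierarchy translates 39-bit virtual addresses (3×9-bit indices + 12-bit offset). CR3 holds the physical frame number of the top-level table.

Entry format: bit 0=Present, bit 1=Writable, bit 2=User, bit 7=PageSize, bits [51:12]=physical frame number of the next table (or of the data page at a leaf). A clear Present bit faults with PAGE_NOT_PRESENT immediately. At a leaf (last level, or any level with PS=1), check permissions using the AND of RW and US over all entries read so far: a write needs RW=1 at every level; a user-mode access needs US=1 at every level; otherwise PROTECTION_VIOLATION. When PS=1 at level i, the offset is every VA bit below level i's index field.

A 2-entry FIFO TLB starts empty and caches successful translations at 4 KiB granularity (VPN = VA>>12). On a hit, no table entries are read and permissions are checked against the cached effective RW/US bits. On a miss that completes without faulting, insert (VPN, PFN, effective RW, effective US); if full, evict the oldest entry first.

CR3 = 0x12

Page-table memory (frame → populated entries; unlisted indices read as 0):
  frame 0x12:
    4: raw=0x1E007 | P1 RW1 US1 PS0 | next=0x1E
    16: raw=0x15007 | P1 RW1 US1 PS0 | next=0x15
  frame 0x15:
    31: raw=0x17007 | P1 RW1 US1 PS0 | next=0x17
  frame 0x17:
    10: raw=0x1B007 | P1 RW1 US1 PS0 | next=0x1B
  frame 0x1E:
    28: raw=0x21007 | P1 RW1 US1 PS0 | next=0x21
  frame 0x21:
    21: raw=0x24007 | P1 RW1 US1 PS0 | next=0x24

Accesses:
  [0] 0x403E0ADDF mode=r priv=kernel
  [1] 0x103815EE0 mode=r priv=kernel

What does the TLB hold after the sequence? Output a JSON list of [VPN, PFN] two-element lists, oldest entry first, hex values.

Per-access translation:
#0 VA=0x403E0ADDF (r,kernel):
  L0: frame=0x12 idx=16 entry=0x15007 [P=1 RW=1 US=1 PS=0]
  L1: frame=0x15 idx=31 entry=0x17007 [P=1 RW=1 US=1 PS=0]
  L2: frame=0x17 idx=10 entry=0x1B007 [P=1 RW=1 US=1 PS=0]
  → PA=0x1BDDF  (3 entries read)
#1 VA=0x103815EE0 (r,kernel):
  L0: frame=0x12 idx=4 entry=0x1E007 [P=1 RW=1 US=1 PS=0]
  L1: frame=0x1E idx=28 entry=0x21007 [P=1 RW=1 US=1 PS=0]
  L2: frame=0x21 idx=21 entry=0x24007 [P=1 RW=1 US=1 PS=0]
  → PA=0x24EE0  (3 entries read)

TLB: [["0x403E0A", "0x1B"], ["0x103815", "0x24"]]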